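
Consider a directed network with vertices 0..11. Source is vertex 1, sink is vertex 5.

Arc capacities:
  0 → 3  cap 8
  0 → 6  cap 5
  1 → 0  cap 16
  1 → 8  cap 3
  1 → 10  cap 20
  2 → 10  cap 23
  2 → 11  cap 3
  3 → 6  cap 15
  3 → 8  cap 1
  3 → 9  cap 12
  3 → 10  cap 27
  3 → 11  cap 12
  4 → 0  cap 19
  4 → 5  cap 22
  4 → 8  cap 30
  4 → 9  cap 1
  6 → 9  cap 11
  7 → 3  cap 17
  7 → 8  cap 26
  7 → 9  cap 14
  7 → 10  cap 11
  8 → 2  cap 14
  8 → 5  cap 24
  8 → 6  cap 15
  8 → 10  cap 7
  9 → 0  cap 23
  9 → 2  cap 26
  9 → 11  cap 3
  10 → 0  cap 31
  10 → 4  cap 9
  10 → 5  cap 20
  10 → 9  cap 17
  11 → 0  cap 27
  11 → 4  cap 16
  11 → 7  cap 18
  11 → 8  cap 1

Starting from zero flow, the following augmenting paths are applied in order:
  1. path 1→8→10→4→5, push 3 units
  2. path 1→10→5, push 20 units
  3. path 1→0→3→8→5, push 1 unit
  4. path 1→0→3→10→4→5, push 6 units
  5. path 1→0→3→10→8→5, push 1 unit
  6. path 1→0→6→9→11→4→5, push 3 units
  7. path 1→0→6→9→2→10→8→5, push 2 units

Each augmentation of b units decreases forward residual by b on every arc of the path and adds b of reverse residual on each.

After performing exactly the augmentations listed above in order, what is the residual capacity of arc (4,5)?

after path 1 (1→8→10→4→5, push 3): res(4,5)=19
after path 2 (1→10→5, push 20): res(4,5)=19
after path 3 (1→0→3→8→5, push 1): res(4,5)=19
after path 4 (1→0→3→10→4→5, push 6): res(4,5)=13
after path 5 (1→0→3→10→8→5, push 1): res(4,5)=13
after path 6 (1→0→6→9→11→4→5, push 3): res(4,5)=10
after path 7 (1→0→6→9→2→10→8→5, push 2): res(4,5)=10

Residual capacity of (4,5): 10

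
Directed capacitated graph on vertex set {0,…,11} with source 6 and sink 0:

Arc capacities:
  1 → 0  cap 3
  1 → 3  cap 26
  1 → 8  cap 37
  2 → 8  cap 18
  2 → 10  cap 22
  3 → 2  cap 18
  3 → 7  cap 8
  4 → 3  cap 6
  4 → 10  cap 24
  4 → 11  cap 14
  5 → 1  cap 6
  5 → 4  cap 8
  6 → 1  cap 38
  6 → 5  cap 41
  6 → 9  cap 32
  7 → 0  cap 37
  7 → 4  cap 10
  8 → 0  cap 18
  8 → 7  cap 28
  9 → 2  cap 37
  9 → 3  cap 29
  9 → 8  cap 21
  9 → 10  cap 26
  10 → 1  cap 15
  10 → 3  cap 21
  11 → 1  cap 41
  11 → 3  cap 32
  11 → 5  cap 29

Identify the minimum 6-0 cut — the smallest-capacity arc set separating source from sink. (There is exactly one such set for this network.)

Min-cut arcs: {(1,0), (3,7), (8,0), (8,7)} (total capacity 57)

augment #1: 6→1→0 push 3
augment #2: 6→1→8→0 push 18
augment #3: 6→1→3→7→0 push 8
augment #4: 6→1→8→7→0 push 9
augment #5: 6→9→8→7→0 push 19
max flow = 57; residual-reachable set from 6 gives S-side
cut edges (S→T): {(1,0), (3,7), (8,0), (8,7)} total cap 57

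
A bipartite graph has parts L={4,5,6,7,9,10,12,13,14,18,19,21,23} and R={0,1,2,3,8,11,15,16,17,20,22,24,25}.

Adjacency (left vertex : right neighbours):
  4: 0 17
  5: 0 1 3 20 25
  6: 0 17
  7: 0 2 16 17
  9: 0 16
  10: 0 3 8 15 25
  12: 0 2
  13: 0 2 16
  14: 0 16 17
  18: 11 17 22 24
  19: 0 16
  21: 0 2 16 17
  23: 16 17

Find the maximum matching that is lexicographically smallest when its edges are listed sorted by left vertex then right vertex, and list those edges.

|M| = 7 (so the lex-smallest maximum matching has 7 edges)
process left vertices in ascending order; for each, take the smallest-labelled available neighbour that still permits 7 edges overall, or leave it unmatched if none does
lex-smallest matching: {4-0, 5-1, 6-17, 7-2, 9-16, 10-3, 18-11}

Lex-smallest maximum matching: {(4,0), (5,1), (6,17), (7,2), (9,16), (10,3), (18,11)}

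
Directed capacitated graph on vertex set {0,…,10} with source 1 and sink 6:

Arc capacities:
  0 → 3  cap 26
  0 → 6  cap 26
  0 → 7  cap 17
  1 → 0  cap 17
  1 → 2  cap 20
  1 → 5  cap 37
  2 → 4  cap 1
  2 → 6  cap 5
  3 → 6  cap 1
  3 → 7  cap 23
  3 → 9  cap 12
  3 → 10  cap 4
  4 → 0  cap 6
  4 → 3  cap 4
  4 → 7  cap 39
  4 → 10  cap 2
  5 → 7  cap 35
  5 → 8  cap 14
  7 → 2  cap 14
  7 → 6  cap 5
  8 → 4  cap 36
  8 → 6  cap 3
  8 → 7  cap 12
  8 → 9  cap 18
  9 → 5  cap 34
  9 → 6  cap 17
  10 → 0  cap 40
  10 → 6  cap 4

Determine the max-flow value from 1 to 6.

augment #1: 1→0→6 bottleneck 17, total now 17
augment #2: 1→2→6 bottleneck 5, total now 22
augment #3: 1→5→7→6 bottleneck 5, total now 27
augment #4: 1→5→8→6 bottleneck 3, total now 30
augment #5: 1→2→4→0→6 bottleneck 1, total now 31
augment #6: 1→5→8→9→6 bottleneck 11, total now 42

Maximum flow value: 42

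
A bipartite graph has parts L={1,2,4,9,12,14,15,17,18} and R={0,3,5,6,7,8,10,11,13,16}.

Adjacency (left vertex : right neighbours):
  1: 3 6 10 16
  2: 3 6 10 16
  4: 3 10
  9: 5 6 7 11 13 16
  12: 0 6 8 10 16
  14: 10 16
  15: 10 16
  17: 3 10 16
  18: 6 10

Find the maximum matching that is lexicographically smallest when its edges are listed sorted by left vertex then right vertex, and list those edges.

Lex-smallest maximum matching: {(1,3), (2,6), (4,10), (9,5), (12,0), (14,16)}

|M| = 6 (so the lex-smallest maximum matching has 6 edges)
process left vertices in ascending order; for each, take the smallest-labelled available neighbour that still permits 6 edges overall, or leave it unmatched if none does
lex-smallest matching: {1-3, 2-6, 4-10, 9-5, 12-0, 14-16}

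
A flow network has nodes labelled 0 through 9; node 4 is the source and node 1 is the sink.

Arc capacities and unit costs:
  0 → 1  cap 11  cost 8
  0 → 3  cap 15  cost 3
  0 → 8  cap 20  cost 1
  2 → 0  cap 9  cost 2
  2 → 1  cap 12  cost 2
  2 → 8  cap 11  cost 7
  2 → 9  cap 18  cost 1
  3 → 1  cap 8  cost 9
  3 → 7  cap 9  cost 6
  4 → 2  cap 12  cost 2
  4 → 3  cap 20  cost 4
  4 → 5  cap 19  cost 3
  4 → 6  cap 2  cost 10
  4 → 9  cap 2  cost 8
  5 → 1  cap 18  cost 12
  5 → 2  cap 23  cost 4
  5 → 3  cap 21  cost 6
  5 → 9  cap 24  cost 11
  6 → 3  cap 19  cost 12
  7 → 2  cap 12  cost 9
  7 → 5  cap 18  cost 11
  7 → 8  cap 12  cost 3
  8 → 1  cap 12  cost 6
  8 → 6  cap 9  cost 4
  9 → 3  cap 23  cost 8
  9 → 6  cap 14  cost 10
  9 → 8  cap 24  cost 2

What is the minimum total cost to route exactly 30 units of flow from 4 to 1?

shortest-cost path #1: 4→2→1 push 12 @ unit cost 4 (adds 48)
shortest-cost path #2: 4→3→1 push 8 @ unit cost 13 (adds 104)
shortest-cost path #3: 4→5→1 push 10 @ unit cost 15 (adds 150)
total cost = 302

Minimum cost for 30 units: 302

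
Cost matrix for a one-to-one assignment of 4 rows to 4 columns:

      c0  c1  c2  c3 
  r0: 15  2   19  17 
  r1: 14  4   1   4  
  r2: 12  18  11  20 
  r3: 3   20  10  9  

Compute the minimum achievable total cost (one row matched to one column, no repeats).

optimal assignment: row0→col1 (cost 2), row1→col3 (cost 4), row2→col2 (cost 11), row3→col0 (cost 3)
total = 2 + 4 + 11 + 3 = 20

Minimum assignment cost: 20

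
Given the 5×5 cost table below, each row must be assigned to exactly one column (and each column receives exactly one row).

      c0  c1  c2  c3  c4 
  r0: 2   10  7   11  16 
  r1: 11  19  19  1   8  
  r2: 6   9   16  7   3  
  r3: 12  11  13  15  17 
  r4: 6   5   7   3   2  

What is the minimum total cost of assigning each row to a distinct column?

one of 2 optimal assignments: row0→col0 (cost 2), row1→col3 (cost 1), row2→col4 (cost 3), row3→col1 (cost 11), row4→col2 (cost 7)
total = 2 + 1 + 3 + 11 + 7 = 24

Minimum assignment cost: 24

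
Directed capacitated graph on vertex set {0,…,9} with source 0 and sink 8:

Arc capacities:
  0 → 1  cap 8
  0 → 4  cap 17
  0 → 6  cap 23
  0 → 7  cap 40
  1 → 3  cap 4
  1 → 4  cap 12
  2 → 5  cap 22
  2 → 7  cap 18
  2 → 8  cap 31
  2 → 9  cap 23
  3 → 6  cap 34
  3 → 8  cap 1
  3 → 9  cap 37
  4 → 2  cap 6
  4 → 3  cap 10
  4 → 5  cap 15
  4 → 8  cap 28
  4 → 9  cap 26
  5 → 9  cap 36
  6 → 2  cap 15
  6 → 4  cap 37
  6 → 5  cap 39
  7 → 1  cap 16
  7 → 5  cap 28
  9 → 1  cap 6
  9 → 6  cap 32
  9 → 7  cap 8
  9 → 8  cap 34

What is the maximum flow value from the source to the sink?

Maximum flow value: 84

augment #1: 0→4→8 bottleneck 17, total now 17
augment #2: 0→1→3→8 bottleneck 1, total now 18
augment #3: 0→1→4→8 bottleneck 7, total now 25
augment #4: 0→6→2→8 bottleneck 15, total now 40
augment #5: 0→6→4→8 bottleneck 4, total now 44
augment #6: 0→6→4→2→8 bottleneck 4, total now 48
augment #7: 0→7→5→9→8 bottleneck 28, total now 76
augment #8: 0→7→1→3→9→8 bottleneck 3, total now 79
augment #9: 0→7→1→4→2→8 bottleneck 2, total now 81
augment #10: 0→7→1→4→9→8 bottleneck 3, total now 84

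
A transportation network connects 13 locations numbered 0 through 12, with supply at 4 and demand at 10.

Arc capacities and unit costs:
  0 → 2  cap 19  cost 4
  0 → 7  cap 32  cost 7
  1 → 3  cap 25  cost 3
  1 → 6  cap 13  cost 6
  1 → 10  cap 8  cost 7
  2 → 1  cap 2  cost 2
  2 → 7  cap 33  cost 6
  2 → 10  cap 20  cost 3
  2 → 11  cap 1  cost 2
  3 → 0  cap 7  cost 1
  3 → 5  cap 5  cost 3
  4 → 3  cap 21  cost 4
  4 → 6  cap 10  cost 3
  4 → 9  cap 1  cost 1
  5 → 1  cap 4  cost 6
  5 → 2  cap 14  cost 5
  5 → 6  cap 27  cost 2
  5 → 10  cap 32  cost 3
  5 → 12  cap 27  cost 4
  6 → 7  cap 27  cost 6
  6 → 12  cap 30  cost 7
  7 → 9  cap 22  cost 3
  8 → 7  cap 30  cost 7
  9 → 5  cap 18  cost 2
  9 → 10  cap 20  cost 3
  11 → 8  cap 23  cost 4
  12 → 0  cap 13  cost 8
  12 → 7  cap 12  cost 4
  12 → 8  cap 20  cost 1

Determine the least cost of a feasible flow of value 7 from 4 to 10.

Minimum cost for 7 units: 66

shortest-cost path #1: 4→9→10 push 1 @ unit cost 4 (adds 4)
shortest-cost path #2: 4→3→5→10 push 5 @ unit cost 10 (adds 50)
shortest-cost path #3: 4→3→0→2→10 push 1 @ unit cost 12 (adds 12)
total cost = 66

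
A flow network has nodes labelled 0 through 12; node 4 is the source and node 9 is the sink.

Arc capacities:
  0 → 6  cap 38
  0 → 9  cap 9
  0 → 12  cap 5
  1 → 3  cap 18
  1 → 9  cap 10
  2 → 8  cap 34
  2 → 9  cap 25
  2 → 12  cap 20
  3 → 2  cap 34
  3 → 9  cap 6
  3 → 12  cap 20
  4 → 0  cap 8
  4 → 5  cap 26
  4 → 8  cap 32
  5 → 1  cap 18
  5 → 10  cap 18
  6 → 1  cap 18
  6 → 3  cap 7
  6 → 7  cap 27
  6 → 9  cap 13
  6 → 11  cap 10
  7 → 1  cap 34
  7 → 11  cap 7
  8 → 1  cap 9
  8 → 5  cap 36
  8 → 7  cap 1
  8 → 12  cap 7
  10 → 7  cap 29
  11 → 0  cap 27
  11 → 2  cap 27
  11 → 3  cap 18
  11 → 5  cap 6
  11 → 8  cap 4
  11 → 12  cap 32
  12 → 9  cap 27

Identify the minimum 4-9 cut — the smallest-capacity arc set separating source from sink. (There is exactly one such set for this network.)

augment #1: 4→0→9 push 8
augment #2: 4→5→1→9 push 10
augment #3: 4→8→12→9 push 7
augment #4: 4→5→1→3→9 push 6
augment #5: 4→5→1→3→2→9 push 2
augment #6: 4→8→1→3→2→9 push 9
augment #7: 4→8→7→11→0→9 push 1
augment #8: 4→5→10→7→11→2→9 push 6
augment #9: 4→5→10→7→1→3→2→9 push 1
max flow = 50; residual-reachable set from 4 gives S-side
cut edges (S→T): {(1,3), (1,9), (4,0), (7,11), (8,12)} total cap 50

Min-cut arcs: {(1,3), (1,9), (4,0), (7,11), (8,12)} (total capacity 50)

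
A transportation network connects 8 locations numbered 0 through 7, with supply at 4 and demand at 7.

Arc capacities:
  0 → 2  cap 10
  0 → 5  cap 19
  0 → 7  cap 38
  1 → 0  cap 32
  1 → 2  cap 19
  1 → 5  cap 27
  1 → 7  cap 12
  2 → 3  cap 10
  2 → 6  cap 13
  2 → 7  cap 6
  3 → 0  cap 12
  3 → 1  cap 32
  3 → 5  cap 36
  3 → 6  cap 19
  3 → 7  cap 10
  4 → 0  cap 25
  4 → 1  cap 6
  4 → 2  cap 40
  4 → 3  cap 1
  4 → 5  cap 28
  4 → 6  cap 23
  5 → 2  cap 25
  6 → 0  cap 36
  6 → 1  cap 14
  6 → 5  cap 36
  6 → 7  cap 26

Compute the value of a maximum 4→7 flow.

augment #1: 4→0→7 bottleneck 25, total now 25
augment #2: 4→1→7 bottleneck 6, total now 31
augment #3: 4→2→7 bottleneck 6, total now 37
augment #4: 4→3→7 bottleneck 1, total now 38
augment #5: 4→6→7 bottleneck 23, total now 61
augment #6: 4→2→3→7 bottleneck 9, total now 70
augment #7: 4→2→6→7 bottleneck 3, total now 73
augment #8: 4→2→3→0→7 bottleneck 1, total now 74
augment #9: 4→2→6→0→7 bottleneck 10, total now 84

Maximum flow value: 84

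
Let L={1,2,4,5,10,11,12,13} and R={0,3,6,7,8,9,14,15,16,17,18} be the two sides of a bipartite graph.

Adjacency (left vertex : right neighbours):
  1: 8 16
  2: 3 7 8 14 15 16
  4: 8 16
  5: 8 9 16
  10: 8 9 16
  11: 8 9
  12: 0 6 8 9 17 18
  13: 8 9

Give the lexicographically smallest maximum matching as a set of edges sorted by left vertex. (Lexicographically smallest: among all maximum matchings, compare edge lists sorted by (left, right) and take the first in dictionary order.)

|M| = 5 (so the lex-smallest maximum matching has 5 edges)
process left vertices in ascending order; for each, take the smallest-labelled available neighbour that still permits 5 edges overall, or leave it unmatched if none does
lex-smallest matching: {1-8, 2-3, 4-16, 5-9, 12-0}

Lex-smallest maximum matching: {(1,8), (2,3), (4,16), (5,9), (12,0)}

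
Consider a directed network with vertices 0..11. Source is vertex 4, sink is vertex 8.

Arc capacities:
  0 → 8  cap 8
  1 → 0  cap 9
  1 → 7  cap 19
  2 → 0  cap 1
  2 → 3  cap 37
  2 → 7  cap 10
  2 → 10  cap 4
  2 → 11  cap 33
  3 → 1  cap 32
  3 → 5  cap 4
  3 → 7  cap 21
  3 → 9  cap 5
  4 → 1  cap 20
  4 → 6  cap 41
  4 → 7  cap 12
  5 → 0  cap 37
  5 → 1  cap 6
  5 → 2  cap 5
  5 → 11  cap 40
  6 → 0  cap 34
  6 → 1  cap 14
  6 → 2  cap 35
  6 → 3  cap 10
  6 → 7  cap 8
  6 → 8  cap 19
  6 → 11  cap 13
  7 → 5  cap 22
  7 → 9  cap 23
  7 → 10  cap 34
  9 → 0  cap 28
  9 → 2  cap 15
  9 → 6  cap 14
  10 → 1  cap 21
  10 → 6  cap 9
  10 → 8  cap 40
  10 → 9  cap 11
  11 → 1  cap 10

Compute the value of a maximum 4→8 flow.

augment #1: 4→6→8 bottleneck 19, total now 19
augment #2: 4→1→0→8 bottleneck 8, total now 27
augment #3: 4→7→10→8 bottleneck 12, total now 39
augment #4: 4→1→7→10→8 bottleneck 12, total now 51
augment #5: 4→6→2→10→8 bottleneck 4, total now 55
augment #6: 4→6→7→10→8 bottleneck 8, total now 63
augment #7: 4→6→1→7→10→8 bottleneck 2, total now 65

Maximum flow value: 65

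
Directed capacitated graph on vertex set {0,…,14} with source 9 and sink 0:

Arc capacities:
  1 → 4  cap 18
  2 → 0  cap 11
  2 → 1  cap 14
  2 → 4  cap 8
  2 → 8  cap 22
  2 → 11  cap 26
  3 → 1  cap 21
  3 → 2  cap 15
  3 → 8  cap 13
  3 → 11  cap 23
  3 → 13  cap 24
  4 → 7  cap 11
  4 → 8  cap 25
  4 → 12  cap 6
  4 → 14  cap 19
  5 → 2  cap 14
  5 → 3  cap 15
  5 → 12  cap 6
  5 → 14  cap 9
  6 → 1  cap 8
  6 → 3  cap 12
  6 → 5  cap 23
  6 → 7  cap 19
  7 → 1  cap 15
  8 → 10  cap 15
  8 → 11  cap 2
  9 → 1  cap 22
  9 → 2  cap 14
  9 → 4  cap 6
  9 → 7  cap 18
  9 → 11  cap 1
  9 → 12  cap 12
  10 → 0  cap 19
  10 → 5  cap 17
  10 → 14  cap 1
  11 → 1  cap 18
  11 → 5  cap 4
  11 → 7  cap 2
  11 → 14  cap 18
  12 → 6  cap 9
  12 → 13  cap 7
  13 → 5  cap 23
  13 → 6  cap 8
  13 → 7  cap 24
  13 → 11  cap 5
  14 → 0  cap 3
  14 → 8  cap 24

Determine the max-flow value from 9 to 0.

Maximum flow value: 29

augment #1: 9→2→0 bottleneck 11, total now 11
augment #2: 9→4→14→0 bottleneck 3, total now 14
augment #3: 9→2→8→10→0 bottleneck 3, total now 17
augment #4: 9→4→8→10→0 bottleneck 3, total now 20
augment #5: 9→1→4→8→10→0 bottleneck 9, total now 29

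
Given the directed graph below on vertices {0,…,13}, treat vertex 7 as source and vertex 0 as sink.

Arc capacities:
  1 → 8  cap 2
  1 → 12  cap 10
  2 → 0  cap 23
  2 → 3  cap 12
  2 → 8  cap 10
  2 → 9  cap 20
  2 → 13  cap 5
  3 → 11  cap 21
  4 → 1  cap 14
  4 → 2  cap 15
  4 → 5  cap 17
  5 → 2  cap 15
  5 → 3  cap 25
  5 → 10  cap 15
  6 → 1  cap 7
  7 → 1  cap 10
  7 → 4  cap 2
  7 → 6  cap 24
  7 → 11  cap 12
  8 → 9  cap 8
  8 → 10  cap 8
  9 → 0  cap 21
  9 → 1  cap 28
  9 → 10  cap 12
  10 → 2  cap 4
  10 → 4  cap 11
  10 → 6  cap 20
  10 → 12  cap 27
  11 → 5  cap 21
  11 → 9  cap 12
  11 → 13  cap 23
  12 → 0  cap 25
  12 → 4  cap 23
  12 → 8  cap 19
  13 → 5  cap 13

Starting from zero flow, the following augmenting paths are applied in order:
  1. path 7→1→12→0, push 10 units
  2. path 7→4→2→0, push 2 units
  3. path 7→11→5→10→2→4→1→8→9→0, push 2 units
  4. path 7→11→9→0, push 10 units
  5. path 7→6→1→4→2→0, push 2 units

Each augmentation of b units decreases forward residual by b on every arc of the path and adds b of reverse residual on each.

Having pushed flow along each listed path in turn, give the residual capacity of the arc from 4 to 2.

Residual capacity of (4,2): 13

after path 1 (7→1→12→0, push 10): res(4,2)=15
after path 2 (7→4→2→0, push 2): res(4,2)=13
after path 3 (7→11→5→10→2→4→1→8→9→0, push 2): res(4,2)=15
after path 4 (7→11→9→0, push 10): res(4,2)=15
after path 5 (7→6→1→4→2→0, push 2): res(4,2)=13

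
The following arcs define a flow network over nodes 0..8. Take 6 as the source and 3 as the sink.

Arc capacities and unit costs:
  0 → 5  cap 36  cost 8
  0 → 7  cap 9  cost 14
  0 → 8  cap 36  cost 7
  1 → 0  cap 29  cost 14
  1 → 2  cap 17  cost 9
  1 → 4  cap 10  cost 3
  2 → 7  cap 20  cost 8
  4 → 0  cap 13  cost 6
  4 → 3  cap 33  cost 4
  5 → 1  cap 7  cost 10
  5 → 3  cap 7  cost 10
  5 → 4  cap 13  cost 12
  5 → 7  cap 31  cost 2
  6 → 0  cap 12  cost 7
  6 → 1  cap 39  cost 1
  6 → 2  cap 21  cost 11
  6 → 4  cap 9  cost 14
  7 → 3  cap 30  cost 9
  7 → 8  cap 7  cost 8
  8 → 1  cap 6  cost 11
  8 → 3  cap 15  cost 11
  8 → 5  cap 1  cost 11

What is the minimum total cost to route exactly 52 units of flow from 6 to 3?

Minimum cost for 52 units: 1118

shortest-cost path #1: 6→1→4→3 push 10 @ unit cost 8 (adds 80)
shortest-cost path #2: 6→4→3 push 9 @ unit cost 18 (adds 162)
shortest-cost path #3: 6→0→5→3 push 7 @ unit cost 25 (adds 175)
shortest-cost path #4: 6→0→8→3 push 5 @ unit cost 25 (adds 125)
shortest-cost path #5: 6→1→2→7→3 push 17 @ unit cost 27 (adds 459)
shortest-cost path #6: 6→2→7→3 push 3 @ unit cost 28 (adds 84)
shortest-cost path #7: 6→1→0→8→3 push 1 @ unit cost 33 (adds 33)
total cost = 1118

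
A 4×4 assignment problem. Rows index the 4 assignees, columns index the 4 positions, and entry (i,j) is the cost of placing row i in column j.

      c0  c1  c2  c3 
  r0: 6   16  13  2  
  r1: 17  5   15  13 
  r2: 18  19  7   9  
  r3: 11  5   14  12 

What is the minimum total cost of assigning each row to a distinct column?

Minimum assignment cost: 25

optimal assignment: row0→col3 (cost 2), row1→col1 (cost 5), row2→col2 (cost 7), row3→col0 (cost 11)
total = 2 + 5 + 7 + 11 = 25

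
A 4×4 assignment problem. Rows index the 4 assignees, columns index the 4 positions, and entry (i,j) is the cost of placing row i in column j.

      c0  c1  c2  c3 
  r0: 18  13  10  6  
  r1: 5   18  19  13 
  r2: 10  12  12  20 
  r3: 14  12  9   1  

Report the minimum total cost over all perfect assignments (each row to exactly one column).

Minimum assignment cost: 28

optimal assignment: row0→col2 (cost 10), row1→col0 (cost 5), row2→col1 (cost 12), row3→col3 (cost 1)
total = 10 + 5 + 12 + 1 = 28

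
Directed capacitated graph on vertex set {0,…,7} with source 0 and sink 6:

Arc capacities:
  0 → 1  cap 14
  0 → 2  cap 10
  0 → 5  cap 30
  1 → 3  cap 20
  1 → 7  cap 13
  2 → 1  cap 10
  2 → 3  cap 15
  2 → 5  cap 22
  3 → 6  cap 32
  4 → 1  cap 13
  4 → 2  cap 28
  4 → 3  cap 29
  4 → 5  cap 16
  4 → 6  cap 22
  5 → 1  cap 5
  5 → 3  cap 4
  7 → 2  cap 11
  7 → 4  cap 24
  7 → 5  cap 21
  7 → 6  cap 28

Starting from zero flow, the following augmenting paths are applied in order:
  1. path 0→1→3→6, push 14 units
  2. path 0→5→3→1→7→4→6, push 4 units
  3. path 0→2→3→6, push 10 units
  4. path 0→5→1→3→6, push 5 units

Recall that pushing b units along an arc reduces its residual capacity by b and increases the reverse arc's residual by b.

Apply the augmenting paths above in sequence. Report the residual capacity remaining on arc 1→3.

Residual capacity of (1,3): 5

after path 1 (0→1→3→6, push 14): res(1,3)=6
after path 2 (0→5→3→1→7→4→6, push 4): res(1,3)=10
after path 3 (0→2→3→6, push 10): res(1,3)=10
after path 4 (0→5→1→3→6, push 5): res(1,3)=5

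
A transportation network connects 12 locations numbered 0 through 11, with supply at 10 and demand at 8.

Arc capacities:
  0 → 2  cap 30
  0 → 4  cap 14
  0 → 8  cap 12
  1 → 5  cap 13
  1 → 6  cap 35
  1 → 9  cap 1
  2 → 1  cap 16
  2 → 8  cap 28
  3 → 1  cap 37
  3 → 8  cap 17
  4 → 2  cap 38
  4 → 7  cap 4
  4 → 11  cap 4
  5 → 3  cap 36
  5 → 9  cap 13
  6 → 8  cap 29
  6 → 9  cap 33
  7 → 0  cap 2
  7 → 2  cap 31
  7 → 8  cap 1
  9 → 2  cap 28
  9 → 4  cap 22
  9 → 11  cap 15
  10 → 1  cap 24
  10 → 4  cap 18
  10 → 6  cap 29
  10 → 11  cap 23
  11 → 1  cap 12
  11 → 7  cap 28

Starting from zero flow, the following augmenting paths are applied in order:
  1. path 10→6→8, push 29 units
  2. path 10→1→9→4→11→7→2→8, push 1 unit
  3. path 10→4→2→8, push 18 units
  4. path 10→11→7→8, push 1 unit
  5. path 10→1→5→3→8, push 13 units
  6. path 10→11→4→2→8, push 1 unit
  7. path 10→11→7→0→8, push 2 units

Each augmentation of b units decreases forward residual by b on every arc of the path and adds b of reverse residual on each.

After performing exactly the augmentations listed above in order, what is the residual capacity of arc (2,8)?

Residual capacity of (2,8): 8

after path 1 (10→6→8, push 29): res(2,8)=28
after path 2 (10→1→9→4→11→7→2→8, push 1): res(2,8)=27
after path 3 (10→4→2→8, push 18): res(2,8)=9
after path 4 (10→11→7→8, push 1): res(2,8)=9
after path 5 (10→1→5→3→8, push 13): res(2,8)=9
after path 6 (10→11→4→2→8, push 1): res(2,8)=8
after path 7 (10→11→7→0→8, push 2): res(2,8)=8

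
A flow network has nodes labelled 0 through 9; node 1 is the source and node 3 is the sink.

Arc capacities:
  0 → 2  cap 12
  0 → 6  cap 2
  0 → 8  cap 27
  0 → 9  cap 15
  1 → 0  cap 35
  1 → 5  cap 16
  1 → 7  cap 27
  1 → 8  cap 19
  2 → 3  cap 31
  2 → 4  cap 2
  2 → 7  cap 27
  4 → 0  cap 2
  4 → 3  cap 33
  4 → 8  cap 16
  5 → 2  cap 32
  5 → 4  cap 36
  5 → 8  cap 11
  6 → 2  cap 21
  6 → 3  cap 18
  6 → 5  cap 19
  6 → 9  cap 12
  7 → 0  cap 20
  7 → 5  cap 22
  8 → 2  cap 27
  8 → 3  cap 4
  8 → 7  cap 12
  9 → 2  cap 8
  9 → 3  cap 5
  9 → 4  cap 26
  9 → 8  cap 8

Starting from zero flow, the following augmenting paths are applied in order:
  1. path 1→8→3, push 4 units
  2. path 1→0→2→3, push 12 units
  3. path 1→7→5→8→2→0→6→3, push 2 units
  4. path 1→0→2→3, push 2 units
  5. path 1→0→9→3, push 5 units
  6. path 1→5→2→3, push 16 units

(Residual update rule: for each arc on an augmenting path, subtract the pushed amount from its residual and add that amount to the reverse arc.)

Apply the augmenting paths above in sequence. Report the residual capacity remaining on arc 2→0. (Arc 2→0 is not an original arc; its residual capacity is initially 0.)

after path 1 (1→8→3, push 4): res(2,0)=0
after path 2 (1→0→2→3, push 12): res(2,0)=12
after path 3 (1→7→5→8→2→0→6→3, push 2): res(2,0)=10
after path 4 (1→0→2→3, push 2): res(2,0)=12
after path 5 (1→0→9→3, push 5): res(2,0)=12
after path 6 (1→5→2→3, push 16): res(2,0)=12

Residual capacity of (2,0): 12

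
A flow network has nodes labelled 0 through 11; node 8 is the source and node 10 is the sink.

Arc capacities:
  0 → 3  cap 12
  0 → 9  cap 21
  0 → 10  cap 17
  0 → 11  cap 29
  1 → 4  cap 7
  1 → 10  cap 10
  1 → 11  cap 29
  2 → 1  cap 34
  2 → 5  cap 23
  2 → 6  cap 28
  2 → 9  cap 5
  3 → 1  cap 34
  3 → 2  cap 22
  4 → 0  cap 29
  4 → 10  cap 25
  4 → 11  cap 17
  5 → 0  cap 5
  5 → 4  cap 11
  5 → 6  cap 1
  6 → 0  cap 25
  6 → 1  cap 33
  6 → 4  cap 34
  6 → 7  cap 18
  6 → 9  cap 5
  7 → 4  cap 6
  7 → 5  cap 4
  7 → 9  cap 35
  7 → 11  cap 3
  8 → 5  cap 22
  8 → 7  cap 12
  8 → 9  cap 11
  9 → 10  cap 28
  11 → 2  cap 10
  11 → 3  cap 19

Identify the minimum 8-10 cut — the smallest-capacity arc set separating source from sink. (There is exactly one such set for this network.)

augment #1: 8→9→10 push 11
augment #2: 8→5→0→10 push 5
augment #3: 8→5→4→10 push 11
augment #4: 8→7→4→10 push 6
augment #5: 8→7→9→10 push 6
augment #6: 8→5→6→0→10 push 1
max flow = 40; residual-reachable set from 8 gives S-side
cut edges (S→T): {(5,0), (5,4), (5,6), (8,7), (8,9)} total cap 40

Min-cut arcs: {(5,0), (5,4), (5,6), (8,7), (8,9)} (total capacity 40)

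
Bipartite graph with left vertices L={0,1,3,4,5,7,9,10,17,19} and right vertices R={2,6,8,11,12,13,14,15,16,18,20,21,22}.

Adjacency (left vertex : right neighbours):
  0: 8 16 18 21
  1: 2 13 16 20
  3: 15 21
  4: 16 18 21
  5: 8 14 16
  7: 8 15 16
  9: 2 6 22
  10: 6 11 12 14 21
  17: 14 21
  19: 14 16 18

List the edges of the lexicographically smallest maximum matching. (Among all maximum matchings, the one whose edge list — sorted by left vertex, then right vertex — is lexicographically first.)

Lex-smallest maximum matching: {(0,8), (1,2), (3,15), (4,16), (5,14), (9,6), (10,11), (17,21), (19,18)}

|M| = 9 (so the lex-smallest maximum matching has 9 edges)
process left vertices in ascending order; for each, take the smallest-labelled available neighbour that still permits 9 edges overall, or leave it unmatched if none does
lex-smallest matching: {0-8, 1-2, 3-15, 4-16, 5-14, 9-6, 10-11, 17-21, 19-18}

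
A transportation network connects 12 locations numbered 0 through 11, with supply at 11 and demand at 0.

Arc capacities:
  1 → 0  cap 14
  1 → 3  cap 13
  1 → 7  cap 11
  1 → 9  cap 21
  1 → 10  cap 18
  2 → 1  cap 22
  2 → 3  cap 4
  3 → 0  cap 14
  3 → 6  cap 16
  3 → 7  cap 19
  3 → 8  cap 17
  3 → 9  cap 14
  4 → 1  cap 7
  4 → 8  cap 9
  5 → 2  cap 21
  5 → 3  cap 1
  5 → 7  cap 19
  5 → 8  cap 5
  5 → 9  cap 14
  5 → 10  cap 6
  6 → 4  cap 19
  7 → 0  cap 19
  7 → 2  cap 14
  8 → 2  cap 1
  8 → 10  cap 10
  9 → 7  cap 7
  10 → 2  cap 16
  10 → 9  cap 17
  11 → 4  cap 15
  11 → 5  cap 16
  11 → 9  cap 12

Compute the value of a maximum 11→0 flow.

Maximum flow value: 38

augment #1: 11→4→1→0 bottleneck 7, total now 7
augment #2: 11→5→3→0 bottleneck 1, total now 8
augment #3: 11→5→7→0 bottleneck 15, total now 23
augment #4: 11→9→7→0 bottleneck 4, total now 27
augment #5: 11→4→8→2→1→0 bottleneck 1, total now 28
augment #6: 11→9→7→2→1→0 bottleneck 3, total now 31
augment #7: 11→4→8→10→2→1→0 bottleneck 3, total now 34
augment #8: 11→4→8→10→2→3→0 bottleneck 4, total now 38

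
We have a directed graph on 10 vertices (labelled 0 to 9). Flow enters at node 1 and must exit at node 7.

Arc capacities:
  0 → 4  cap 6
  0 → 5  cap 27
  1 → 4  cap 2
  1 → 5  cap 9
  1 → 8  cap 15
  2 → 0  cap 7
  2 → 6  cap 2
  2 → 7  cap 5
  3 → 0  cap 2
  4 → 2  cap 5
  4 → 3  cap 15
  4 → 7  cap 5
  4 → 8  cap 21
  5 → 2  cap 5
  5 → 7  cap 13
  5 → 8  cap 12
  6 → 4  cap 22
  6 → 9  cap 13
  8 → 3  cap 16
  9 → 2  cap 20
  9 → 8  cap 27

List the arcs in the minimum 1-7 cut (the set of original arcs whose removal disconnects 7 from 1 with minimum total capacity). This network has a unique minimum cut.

Min-cut arcs: {(1,4), (1,5), (3,0)} (total capacity 13)

augment #1: 1→4→7 push 2
augment #2: 1→5→7 push 9
augment #3: 1→8→3→0→4→7 push 2
max flow = 13; residual-reachable set from 1 gives S-side
cut edges (S→T): {(1,4), (1,5), (3,0)} total cap 13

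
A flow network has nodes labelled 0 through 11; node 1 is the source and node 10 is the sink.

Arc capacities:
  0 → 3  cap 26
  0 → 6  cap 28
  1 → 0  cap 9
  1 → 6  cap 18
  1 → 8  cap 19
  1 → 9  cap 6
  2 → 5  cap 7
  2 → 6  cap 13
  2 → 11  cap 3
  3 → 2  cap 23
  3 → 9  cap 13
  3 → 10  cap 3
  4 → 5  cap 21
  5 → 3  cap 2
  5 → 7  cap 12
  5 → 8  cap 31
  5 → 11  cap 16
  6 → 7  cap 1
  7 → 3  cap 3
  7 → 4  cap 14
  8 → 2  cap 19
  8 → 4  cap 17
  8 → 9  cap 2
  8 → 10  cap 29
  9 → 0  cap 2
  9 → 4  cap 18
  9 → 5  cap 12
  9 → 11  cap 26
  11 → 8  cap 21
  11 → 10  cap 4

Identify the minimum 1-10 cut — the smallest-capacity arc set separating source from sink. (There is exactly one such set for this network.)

Min-cut arcs: {(1,0), (1,8), (1,9), (6,7)} (total capacity 35)

augment #1: 1→8→10 push 19
augment #2: 1→0→3→10 push 3
augment #3: 1→9→11→10 push 4
augment #4: 1→9→5→8→10 push 2
augment #5: 1→0→3→2→5→8→10 push 6
augment #6: 1→6→7→4→5→8→10 push 1
max flow = 35; residual-reachable set from 1 gives S-side
cut edges (S→T): {(1,0), (1,8), (1,9), (6,7)} total cap 35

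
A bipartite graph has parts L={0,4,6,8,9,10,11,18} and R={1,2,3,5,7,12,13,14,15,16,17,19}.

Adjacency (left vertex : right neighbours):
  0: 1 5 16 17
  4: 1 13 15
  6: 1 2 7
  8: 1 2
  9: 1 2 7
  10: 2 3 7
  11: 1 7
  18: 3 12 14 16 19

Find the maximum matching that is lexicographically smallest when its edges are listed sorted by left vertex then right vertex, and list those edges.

Lex-smallest maximum matching: {(0,5), (4,13), (6,1), (8,2), (9,7), (10,3), (18,12)}

|M| = 7 (so the lex-smallest maximum matching has 7 edges)
process left vertices in ascending order; for each, take the smallest-labelled available neighbour that still permits 7 edges overall, or leave it unmatched if none does
lex-smallest matching: {0-5, 4-13, 6-1, 8-2, 9-7, 10-3, 18-12}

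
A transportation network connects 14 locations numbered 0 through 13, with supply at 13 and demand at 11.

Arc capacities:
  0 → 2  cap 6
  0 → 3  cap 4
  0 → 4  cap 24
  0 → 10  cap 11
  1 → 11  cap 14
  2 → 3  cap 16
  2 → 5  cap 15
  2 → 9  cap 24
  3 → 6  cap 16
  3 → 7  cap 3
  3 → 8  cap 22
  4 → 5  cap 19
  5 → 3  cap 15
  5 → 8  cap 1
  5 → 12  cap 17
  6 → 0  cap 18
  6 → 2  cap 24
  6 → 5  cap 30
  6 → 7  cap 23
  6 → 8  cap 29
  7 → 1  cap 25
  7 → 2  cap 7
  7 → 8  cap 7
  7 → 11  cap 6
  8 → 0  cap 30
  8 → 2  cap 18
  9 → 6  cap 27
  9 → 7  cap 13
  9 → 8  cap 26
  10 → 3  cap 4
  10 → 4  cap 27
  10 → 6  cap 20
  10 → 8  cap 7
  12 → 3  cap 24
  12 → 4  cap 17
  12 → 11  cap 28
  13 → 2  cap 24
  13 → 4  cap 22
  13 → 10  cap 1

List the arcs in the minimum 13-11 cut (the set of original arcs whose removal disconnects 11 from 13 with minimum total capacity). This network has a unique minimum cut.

augment #1: 13→2→3→7→11 push 3
augment #2: 13→2→5→12→11 push 15
augment #3: 13→2→9→7→11 push 3
augment #4: 13→4→5→12→11 push 2
augment #5: 13→2→9→7→1→11 push 3
augment #6: 13→10→6→7→1→11 push 1
augment #7: 13→4→5→2→9→7→1→11 push 7
augment #8: 13→4→5→3→6→7→1→11 push 3
max flow = 37; residual-reachable set from 13 gives S-side
cut edges (S→T): {(1,11), (5,12), (7,11)} total cap 37

Min-cut arcs: {(1,11), (5,12), (7,11)} (total capacity 37)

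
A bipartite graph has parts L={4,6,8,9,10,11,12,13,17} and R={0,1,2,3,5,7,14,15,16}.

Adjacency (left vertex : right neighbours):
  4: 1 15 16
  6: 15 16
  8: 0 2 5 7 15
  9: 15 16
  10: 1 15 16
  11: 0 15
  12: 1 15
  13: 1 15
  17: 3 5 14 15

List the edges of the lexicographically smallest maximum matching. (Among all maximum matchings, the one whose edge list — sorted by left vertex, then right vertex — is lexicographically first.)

Lex-smallest maximum matching: {(4,1), (6,15), (8,2), (9,16), (11,0), (17,3)}

|M| = 6 (so the lex-smallest maximum matching has 6 edges)
process left vertices in ascending order; for each, take the smallest-labelled available neighbour that still permits 6 edges overall, or leave it unmatched if none does
lex-smallest matching: {4-1, 6-15, 8-2, 9-16, 11-0, 17-3}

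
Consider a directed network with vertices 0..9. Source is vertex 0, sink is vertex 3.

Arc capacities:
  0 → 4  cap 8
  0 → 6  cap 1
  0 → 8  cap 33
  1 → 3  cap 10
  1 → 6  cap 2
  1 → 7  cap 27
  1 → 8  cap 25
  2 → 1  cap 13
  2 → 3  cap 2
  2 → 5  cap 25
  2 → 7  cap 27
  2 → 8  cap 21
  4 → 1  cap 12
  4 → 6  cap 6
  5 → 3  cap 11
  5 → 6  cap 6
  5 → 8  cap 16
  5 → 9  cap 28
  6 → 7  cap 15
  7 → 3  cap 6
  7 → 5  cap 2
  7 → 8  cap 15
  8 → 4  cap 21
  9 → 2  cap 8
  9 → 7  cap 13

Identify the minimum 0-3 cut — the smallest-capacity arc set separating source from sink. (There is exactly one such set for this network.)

augment #1: 0→4→1→3 push 8
augment #2: 0→6→7→3 push 1
augment #3: 0→8→4→1→3 push 2
augment #4: 0→8→4→1→7→3 push 2
augment #5: 0→8→4→6→7→3 push 3
augment #6: 0→8→4→6→7→5→3 push 2
max flow = 18; residual-reachable set from 0 gives S-side
cut edges (S→T): {(1,3), (7,3), (7,5)} total cap 18

Min-cut arcs: {(1,3), (7,3), (7,5)} (total capacity 18)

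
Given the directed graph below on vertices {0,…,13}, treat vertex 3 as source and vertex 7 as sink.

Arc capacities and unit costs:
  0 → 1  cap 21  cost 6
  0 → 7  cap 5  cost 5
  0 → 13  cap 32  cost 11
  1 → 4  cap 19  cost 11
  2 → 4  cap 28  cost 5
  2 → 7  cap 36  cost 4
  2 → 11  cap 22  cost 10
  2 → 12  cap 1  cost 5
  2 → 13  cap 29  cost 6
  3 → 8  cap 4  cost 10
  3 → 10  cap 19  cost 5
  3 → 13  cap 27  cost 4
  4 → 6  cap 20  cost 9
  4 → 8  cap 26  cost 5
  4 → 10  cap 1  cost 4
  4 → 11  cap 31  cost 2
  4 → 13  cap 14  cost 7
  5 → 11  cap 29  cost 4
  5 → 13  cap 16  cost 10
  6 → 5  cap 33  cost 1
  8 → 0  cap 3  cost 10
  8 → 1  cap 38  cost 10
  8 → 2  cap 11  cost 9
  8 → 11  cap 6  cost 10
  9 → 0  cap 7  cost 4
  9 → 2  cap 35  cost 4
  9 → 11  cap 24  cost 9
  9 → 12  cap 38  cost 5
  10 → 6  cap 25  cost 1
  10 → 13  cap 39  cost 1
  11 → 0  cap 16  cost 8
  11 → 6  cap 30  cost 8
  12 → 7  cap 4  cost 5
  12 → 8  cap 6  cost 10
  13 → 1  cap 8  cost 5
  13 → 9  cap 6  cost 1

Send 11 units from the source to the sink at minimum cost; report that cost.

Minimum cost for 11 units: 194

shortest-cost path #1: 3→13→9→2→7 push 6 @ unit cost 13 (adds 78)
shortest-cost path #2: 3→8→2→7 push 4 @ unit cost 23 (adds 92)
shortest-cost path #3: 3→10→6→5→11→0→7 push 1 @ unit cost 24 (adds 24)
total cost = 194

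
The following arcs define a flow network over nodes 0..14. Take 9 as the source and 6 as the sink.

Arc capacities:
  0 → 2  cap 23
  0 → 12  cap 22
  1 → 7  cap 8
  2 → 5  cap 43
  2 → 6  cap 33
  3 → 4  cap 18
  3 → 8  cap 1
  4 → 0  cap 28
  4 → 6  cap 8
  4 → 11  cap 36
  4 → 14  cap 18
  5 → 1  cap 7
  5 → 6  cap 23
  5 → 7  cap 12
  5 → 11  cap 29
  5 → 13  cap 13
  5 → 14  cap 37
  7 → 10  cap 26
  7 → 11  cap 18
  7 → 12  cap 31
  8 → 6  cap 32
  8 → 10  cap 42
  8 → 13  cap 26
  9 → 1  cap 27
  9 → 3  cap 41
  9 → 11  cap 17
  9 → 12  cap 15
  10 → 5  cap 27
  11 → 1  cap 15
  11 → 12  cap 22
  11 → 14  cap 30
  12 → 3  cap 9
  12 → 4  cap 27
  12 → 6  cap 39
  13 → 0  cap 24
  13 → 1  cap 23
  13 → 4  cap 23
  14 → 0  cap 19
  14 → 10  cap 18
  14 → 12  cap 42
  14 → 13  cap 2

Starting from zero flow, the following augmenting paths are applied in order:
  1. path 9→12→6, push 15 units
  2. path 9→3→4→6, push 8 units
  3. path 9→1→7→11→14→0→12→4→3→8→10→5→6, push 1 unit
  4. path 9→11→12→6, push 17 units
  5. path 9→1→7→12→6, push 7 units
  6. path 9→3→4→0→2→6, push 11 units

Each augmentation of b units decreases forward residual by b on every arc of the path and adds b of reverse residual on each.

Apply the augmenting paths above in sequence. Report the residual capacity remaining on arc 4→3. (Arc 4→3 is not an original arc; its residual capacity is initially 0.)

after path 1 (9→12→6, push 15): res(4,3)=0
after path 2 (9→3→4→6, push 8): res(4,3)=8
after path 3 (9→1→7→11→14→0→12→4→3→8→10→5→6, push 1): res(4,3)=7
after path 4 (9→11→12→6, push 17): res(4,3)=7
after path 5 (9→1→7→12→6, push 7): res(4,3)=7
after path 6 (9→3→4→0→2→6, push 11): res(4,3)=18

Residual capacity of (4,3): 18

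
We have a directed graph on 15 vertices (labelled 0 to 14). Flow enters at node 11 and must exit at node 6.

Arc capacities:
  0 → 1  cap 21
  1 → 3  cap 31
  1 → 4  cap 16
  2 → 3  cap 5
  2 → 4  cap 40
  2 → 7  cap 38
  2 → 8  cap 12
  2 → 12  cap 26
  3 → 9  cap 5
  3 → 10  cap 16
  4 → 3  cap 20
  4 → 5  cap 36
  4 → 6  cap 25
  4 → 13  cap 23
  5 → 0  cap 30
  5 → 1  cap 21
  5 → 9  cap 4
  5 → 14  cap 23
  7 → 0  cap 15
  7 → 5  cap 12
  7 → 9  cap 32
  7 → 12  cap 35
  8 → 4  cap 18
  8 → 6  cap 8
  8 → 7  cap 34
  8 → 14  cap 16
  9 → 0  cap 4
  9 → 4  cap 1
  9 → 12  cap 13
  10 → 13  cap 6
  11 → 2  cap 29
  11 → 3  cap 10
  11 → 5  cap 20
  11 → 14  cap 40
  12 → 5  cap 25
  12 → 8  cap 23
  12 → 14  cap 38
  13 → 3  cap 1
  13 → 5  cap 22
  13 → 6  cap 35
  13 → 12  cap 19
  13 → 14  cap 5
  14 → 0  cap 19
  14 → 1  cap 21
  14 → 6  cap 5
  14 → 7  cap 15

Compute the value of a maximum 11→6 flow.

Maximum flow value: 67

augment #1: 11→14→6 bottleneck 5, total now 5
augment #2: 11→2→4→6 bottleneck 25, total now 30
augment #3: 11→2→8→6 bottleneck 4, total now 34
augment #4: 11→3→10→13→6 bottleneck 6, total now 40
augment #5: 11→3→9→4→13→6 bottleneck 1, total now 41
augment #6: 11→3→9→12→8→6 bottleneck 3, total now 44
augment #7: 11→5→1→4→13→6 bottleneck 16, total now 60
augment #8: 11→5→9→12→8→6 bottleneck 1, total now 61
augment #9: 11→5→9→12→8→4→13→6 bottleneck 3, total now 64
augment #10: 11→14→7→12→8→4→13→6 bottleneck 3, total now 67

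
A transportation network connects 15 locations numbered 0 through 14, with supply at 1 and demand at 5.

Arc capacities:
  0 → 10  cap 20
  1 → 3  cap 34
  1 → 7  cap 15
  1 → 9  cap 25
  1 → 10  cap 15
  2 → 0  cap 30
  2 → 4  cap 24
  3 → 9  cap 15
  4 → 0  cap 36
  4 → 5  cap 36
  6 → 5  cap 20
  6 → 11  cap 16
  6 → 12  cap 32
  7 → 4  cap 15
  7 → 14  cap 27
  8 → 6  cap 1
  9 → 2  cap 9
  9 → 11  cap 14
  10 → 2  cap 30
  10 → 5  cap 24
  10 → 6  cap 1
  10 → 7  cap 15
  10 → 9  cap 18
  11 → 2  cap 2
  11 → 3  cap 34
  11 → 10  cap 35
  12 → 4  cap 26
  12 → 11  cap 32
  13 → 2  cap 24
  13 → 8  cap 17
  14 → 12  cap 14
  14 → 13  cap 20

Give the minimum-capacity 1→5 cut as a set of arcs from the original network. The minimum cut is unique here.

Min-cut arcs: {(1,7), (1,10), (9,2), (9,11)} (total capacity 53)

augment #1: 1→10→5 push 15
augment #2: 1→7→4→5 push 15
augment #3: 1→9→2→4→5 push 9
augment #4: 1→9→11→10→5 push 9
augment #5: 1→9→11→2→4→5 push 2
augment #6: 1→9→11→10→6→5 push 1
augment #7: 1→9→11→10→2→4→5 push 2
max flow = 53; residual-reachable set from 1 gives S-side
cut edges (S→T): {(1,7), (1,10), (9,2), (9,11)} total cap 53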